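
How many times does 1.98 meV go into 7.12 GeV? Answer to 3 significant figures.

(7.12e9) / (1.98e-3) = 3.596e12

3600000000000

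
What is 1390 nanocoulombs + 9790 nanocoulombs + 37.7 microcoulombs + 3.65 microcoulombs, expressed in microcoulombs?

52.53 microcoulombs

In microcoulombs:
  1390 nanocoulombs = 1390e-3 microcoulombs = 1.39
  9790 nanocoulombs = 9790e-3 microcoulombs = 9.79
  37.7 microcoulombs → 37.7
  3.65 microcoulombs → 3.65
Sum: 1.39 + 9.79 + 37.7 + 3.65 = 52.53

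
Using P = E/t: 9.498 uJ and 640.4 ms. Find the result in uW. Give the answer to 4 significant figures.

(9.498e-6) / (640.4e-3) = 0.0148314e-3 W

14.83 uW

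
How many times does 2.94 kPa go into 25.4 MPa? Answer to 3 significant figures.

(25.4 × 10⁶) / (2.94 × 10³) = 8.639 × 10³

8640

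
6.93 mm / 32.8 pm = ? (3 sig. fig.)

(6.93 × 10^-3) / (32.8 × 10^-12) = 0.2113 × 10^9

211000000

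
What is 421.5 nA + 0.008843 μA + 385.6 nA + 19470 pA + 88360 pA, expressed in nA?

923.773 nA

In nA:
  421.5 nA → 421.5
  0.008843 μA = 0.008843 × 10^3 nA = 8.843
  385.6 nA → 385.6
  19470 pA = 19470 × 10^-3 nA = 19.47
  88360 pA = 88360 × 10^-3 nA = 88.36
Sum: 421.5 + 8.843 + 385.6 + 19.47 + 88.36 = 923.773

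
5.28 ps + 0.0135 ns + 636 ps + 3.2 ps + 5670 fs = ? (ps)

663.65 ps

In ps:
  5.28 ps → 5.28
  0.0135 ns = 0.0135 × 10³ ps = 13.5
  636 ps → 636
  3.2 ps → 3.2
  5670 fs = 5670 × 10⁻³ ps = 5.67
Sum: 5.28 + 13.5 + 636 + 3.2 + 5.67 = 663.65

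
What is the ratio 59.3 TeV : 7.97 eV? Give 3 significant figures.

7440000000000

(59.3e12) / (7.97) = 7.44e12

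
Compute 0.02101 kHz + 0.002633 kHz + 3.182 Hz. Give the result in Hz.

In Hz:
  0.02101 kHz = 0.02101 × 10³ Hz = 21.01
  0.002633 kHz = 0.002633 × 10³ Hz = 2.633
  3.182 Hz → 3.182
Sum: 21.01 + 2.633 + 3.182 = 26.825

26.825 Hz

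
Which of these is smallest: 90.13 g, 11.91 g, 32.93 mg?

32.93 mg

90.13 g = 90.13 g
11.91 g = 11.91 g
32.93 mg = 0.03293 g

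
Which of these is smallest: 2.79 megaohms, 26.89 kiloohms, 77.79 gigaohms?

2.79 megaohms = 2790000 ohms
26.89 kiloohms = 26890 ohms
77.79 gigaohms = 77790000000 ohms

26.89 kiloohms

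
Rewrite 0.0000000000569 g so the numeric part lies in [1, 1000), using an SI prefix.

56.9 pg

= 56.9e-12 g; 1e-12 is pico.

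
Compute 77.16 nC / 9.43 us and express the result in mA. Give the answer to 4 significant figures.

8.182 mA

(77.16 × 10⁻⁹) / (9.43 × 10⁻⁶) = 8.1824 × 10⁻³ A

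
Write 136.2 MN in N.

136200000 N

mega = 10⁶, (no prefix) = 10⁰; factor is 10⁶.
136.2 × 10⁶ = 136200000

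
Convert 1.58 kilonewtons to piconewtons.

1580000000000000 piconewtons

kilo = 1e3, pico = 1e-12; factor is 1e15.
1.58 × 1e15 = 1580000000000000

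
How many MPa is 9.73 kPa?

0.00973 MPa

kilo = 1e3, mega = 1e6; factor is 1e-3.
9.73 × 1e-3 = 0.00973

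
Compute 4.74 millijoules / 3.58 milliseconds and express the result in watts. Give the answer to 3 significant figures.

1.32 watts

(4.74 × 10^-3) / (3.58 × 10^-3) = 1.324 W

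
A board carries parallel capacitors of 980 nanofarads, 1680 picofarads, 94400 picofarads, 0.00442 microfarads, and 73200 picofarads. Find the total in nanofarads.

1153.7 nanofarads

In nanofarads:
  980 nanofarads → 980
  1680 picofarads = 1680 × 10^-3 nanofarads = 1.68
  94400 picofarads = 94400 × 10^-3 nanofarads = 94.4
  0.00442 microfarads = 0.00442 × 10^3 nanofarads = 4.42
  73200 picofarads = 73200 × 10^-3 nanofarads = 73.2
Sum: 980 + 1.68 + 94.4 + 4.42 + 73.2 = 1153.7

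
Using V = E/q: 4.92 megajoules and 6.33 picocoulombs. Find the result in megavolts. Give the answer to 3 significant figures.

777000000000 megavolts

(4.92 × 10⁶) / (6.33 × 10⁻¹²) = 0.77725 × 10¹⁸ V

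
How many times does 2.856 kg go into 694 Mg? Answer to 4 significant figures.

243000

(694 × 10⁶) / (2.856 × 10³) = 243 × 10³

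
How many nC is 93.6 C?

93600000000 nC

(no prefix) = 1e0, nano = 1e-9; factor is 1e9.
93.6 × 1e9 = 93600000000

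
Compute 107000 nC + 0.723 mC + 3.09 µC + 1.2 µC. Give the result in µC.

834.29 µC

In µC:
  107000 nC = 107000 × 10⁻³ µC = 107
  0.723 mC = 0.723 × 10³ µC = 723
  3.09 µC → 3.09
  1.2 µC → 1.2
Sum: 107 + 723 + 3.09 + 1.2 = 834.29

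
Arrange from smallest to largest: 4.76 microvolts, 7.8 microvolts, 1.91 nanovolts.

1.91 nanovolts < 4.76 microvolts < 7.8 microvolts

4.76 microvolts = 0.00000476 volts
7.8 microvolts = 0.0000078 volts
1.91 nanovolts = 0.00000000191 volts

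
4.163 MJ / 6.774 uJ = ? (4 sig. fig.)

(4.163 × 10⁶) / (6.774 × 10⁻⁶) = 0.61456 × 10¹²

614600000000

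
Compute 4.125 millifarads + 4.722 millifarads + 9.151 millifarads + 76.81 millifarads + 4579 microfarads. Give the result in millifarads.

In millifarads:
  4.125 millifarads → 4.125
  4.722 millifarads → 4.722
  9.151 millifarads → 9.151
  76.81 millifarads → 76.81
  4579 microfarads = 4579 × 10^-3 millifarads = 4.579
Sum: 4.125 + 4.722 + 9.151 + 76.81 + 4.579 = 99.387

99.387 millifarads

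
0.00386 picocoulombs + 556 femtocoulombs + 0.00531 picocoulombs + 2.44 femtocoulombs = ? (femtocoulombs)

In femtocoulombs:
  0.00386 picocoulombs = 0.00386 × 10³ femtocoulombs = 3.86
  556 femtocoulombs → 556
  0.00531 picocoulombs = 0.00531 × 10³ femtocoulombs = 5.31
  2.44 femtocoulombs → 2.44
Sum: 3.86 + 556 + 5.31 + 2.44 = 567.61

567.61 femtocoulombs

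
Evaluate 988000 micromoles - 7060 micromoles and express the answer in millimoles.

In millimoles:
  988000 micromoles = 988000e-3 millimoles = 988
  7060 micromoles = 7060e-3 millimoles = 7.06
Difference: 988 - 7.06 = 980.94

980.94 millimoles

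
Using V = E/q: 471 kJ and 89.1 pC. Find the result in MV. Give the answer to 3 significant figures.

(471e3) / (89.1e-12) = 5.2862e15 V

5290000000 MV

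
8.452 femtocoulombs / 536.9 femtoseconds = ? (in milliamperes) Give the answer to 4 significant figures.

15.74 milliamperes

(8.452 × 10⁻¹⁵) / (536.9 × 10⁻¹⁵) = 0.0157422 A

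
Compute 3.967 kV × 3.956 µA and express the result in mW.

3.967 × 10^3 × 3.956 × 10^-6 = 15.693452 × 10^-3 W

15.693452 mW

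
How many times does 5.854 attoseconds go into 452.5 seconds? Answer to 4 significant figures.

(452.5) / (5.854 × 10⁻¹⁸) = 77.298 × 10¹⁸

77300000000000000000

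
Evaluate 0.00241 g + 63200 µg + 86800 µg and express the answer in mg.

152.41 mg

In mg:
  0.00241 g = 0.00241e3 mg = 2.41
  63200 µg = 63200e-3 mg = 63.2
  86800 µg = 86800e-3 mg = 86.8
Sum: 2.41 + 63.2 + 86.8 = 152.41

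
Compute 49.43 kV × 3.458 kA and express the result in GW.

0.17092894 GW

49.43 × 10³ × 3.458 × 10³ = 170.92894 × 10⁶ W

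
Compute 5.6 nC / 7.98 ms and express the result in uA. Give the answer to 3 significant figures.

(5.6 × 10^-9) / (7.98 × 10^-3) = 0.70175 × 10^-6 A

0.702 uA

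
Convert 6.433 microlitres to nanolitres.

6433 nanolitres

micro = 1e-6, nano = 1e-9; factor is 1e3.
6.433 × 1e3 = 6433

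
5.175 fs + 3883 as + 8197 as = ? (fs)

In fs:
  5.175 fs → 5.175
  3883 as = 3883e-3 fs = 3.883
  8197 as = 8197e-3 fs = 8.197
Sum: 5.175 + 3.883 + 8.197 = 17.255

17.255 fs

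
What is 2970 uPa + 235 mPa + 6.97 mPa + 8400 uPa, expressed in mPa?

In mPa:
  2970 uPa = 2970e-3 mPa = 2.97
  235 mPa → 235
  6.97 mPa → 6.97
  8400 uPa = 8400e-3 mPa = 8.4
Sum: 2.97 + 235 + 6.97 + 8.4 = 253.34

253.34 mPa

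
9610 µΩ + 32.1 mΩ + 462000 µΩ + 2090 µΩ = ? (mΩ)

In mΩ:
  9610 µΩ = 9610 × 10⁻³ mΩ = 9.61
  32.1 mΩ → 32.1
  462000 µΩ = 462000 × 10⁻³ mΩ = 462
  2090 µΩ = 2090 × 10⁻³ mΩ = 2.09
Sum: 9.61 + 32.1 + 462 + 2.09 = 505.8

505.8 mΩ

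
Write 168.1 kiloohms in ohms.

kilo = 10^3, (no prefix) = 10^0; factor is 10^3.
168.1 × 10^3 = 168100

168100 ohms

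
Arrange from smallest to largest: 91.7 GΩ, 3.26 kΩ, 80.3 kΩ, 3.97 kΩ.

91.7 GΩ = 91700000000 Ω
3.26 kΩ = 3260 Ω
80.3 kΩ = 80300 Ω
3.97 kΩ = 3970 Ω

3.26 kΩ < 3.97 kΩ < 80.3 kΩ < 91.7 GΩ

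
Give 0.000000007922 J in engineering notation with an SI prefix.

= 7.922 × 10^-9 J; 10^-9 is nano.

7.922 nJ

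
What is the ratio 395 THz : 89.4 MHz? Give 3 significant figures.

(395 × 10^12) / (89.4 × 10^6) = 4.418 × 10^6

4420000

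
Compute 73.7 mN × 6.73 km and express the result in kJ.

0.496001 kJ

73.7 × 10^-3 × 6.73 × 10^3 = 496.001 J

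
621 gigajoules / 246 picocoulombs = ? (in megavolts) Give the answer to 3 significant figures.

2520000000000000 megavolts

(621 × 10⁹) / (246 × 10⁻¹²) = 2.5244 × 10²¹ V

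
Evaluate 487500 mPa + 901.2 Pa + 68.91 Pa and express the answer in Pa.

1457.61 Pa

In Pa:
  487500 mPa = 487500e-3 Pa = 487.5
  901.2 Pa → 901.2
  68.91 Pa → 68.91
Sum: 487.5 + 901.2 + 68.91 = 1457.61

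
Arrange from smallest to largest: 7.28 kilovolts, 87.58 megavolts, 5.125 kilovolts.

7.28 kilovolts = 7280 volts
87.58 megavolts = 87580000 volts
5.125 kilovolts = 5125 volts

5.125 kilovolts < 7.28 kilovolts < 87.58 megavolts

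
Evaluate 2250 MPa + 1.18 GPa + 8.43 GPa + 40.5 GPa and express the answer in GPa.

52.36 GPa

In GPa:
  2250 MPa = 2250e-3 GPa = 2.25
  1.18 GPa → 1.18
  8.43 GPa → 8.43
  40.5 GPa → 40.5
Sum: 2.25 + 1.18 + 8.43 + 40.5 = 52.36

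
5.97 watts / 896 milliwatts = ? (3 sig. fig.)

(5.97) / (896 × 10⁻³) = 0.006663 × 10³

6.66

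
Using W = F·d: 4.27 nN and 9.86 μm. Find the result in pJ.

4.27 × 10⁻⁹ × 9.86 × 10⁻⁶ = 42.1022 × 10⁻¹⁵ J

0.0421022 pJ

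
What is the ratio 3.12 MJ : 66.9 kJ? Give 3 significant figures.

(3.12 × 10⁶) / (66.9 × 10³) = 0.04664 × 10³

46.6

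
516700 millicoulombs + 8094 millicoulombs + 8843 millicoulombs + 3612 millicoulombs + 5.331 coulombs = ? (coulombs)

In coulombs:
  516700 millicoulombs = 516700e-3 coulombs = 516.7
  8094 millicoulombs = 8094e-3 coulombs = 8.094
  8843 millicoulombs = 8843e-3 coulombs = 8.843
  3612 millicoulombs = 3612e-3 coulombs = 3.612
  5.331 coulombs → 5.331
Sum: 516.7 + 8.094 + 8.843 + 3.612 + 5.331 = 542.58

542.58 coulombs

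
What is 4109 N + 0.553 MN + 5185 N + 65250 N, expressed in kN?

627.544 kN

In kN:
  4109 N = 4109 × 10^-3 kN = 4.109
  0.553 MN = 0.553 × 10^3 kN = 553
  5185 N = 5185 × 10^-3 kN = 5.185
  65250 N = 65250 × 10^-3 kN = 65.25
Sum: 4.109 + 553 + 5.185 + 65.25 = 627.544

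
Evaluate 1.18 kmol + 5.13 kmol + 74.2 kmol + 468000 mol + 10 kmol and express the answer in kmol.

558.51 kmol

In kmol:
  1.18 kmol → 1.18
  5.13 kmol → 5.13
  74.2 kmol → 74.2
  468000 mol = 468000 × 10⁻³ kmol = 468
  10 kmol → 10
Sum: 1.18 + 5.13 + 74.2 + 468 + 10 = 558.51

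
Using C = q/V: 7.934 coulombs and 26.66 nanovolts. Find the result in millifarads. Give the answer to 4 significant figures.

(7.934) / (26.66 × 10^-9) = 0.297599 × 10^9 F

297600000000 millifarads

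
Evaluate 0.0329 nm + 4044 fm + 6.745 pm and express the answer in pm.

In pm:
  0.0329 nm = 0.0329e3 pm = 32.9
  4044 fm = 4044e-3 pm = 4.044
  6.745 pm → 6.745
Sum: 32.9 + 4.044 + 6.745 = 43.689

43.689 pm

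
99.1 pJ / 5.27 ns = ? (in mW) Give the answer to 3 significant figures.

(99.1 × 10⁻¹²) / (5.27 × 10⁻⁹) = 18.805 × 10⁻³ W

18.8 mW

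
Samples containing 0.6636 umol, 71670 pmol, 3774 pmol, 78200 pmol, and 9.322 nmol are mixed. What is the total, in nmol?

826.566 nmol

In nmol:
  0.6636 umol = 0.6636 × 10^3 nmol = 663.6
  71670 pmol = 71670 × 10^-3 nmol = 71.67
  3774 pmol = 3774 × 10^-3 nmol = 3.774
  78200 pmol = 78200 × 10^-3 nmol = 78.2
  9.322 nmol → 9.322
Sum: 663.6 + 71.67 + 3.774 + 78.2 + 9.322 = 826.566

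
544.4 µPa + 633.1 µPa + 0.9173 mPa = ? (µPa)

2094.8 µPa

In µPa:
  544.4 µPa → 544.4
  633.1 µPa → 633.1
  0.9173 mPa = 0.9173 × 10³ µPa = 917.3
Sum: 544.4 + 633.1 + 917.3 = 2094.8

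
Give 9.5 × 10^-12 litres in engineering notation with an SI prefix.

= 9.5 × 10^-12 litres; 10^-12 is pico.

9.5 picolitres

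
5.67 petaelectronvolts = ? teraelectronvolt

5670 teraelectronvolts

peta = 10^15, tera = 10^12; factor is 10^3.
5.67 × 10^3 = 5670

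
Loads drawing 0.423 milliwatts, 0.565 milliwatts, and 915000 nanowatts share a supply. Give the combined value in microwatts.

In microwatts:
  0.423 milliwatts = 0.423 × 10^3 microwatts = 423
  0.565 milliwatts = 0.565 × 10^3 microwatts = 565
  915000 nanowatts = 915000 × 10^-3 microwatts = 915
Sum: 423 + 565 + 915 = 1903

1903 microwatts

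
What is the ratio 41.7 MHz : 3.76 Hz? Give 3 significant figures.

11100000

(41.7e6) / (3.76) = 11.09e6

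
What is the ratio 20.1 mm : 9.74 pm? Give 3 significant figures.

2060000000

(20.1e-3) / (9.74e-12) = 2.064e9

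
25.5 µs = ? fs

25500000000 fs

micro = 10^-6, femto = 10^-15; factor is 10^9.
25.5 × 10^9 = 25500000000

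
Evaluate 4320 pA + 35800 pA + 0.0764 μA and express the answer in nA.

In nA:
  4320 pA = 4320e-3 nA = 4.32
  35800 pA = 35800e-3 nA = 35.8
  0.0764 μA = 0.0764e3 nA = 76.4
Sum: 4.32 + 35.8 + 76.4 = 116.52

116.52 nA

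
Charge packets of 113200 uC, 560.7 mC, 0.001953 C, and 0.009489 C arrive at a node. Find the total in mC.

In mC:
  113200 uC = 113200e-3 mC = 113.2
  560.7 mC → 560.7
  0.001953 C = 0.001953e3 mC = 1.953
  0.009489 C = 0.009489e3 mC = 9.489
Sum: 113.2 + 560.7 + 1.953 + 9.489 = 685.342

685.342 mC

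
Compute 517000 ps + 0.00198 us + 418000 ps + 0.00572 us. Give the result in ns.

942.7 ns

In ns:
  517000 ps = 517000 × 10^-3 ns = 517
  0.00198 us = 0.00198 × 10^3 ns = 1.98
  418000 ps = 418000 × 10^-3 ns = 418
  0.00572 us = 0.00572 × 10^3 ns = 5.72
Sum: 517 + 1.98 + 418 + 5.72 = 942.7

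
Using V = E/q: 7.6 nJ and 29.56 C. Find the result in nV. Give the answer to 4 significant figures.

(7.6e-9) / (29.56) = 0.257104e-9 V

0.2571 nV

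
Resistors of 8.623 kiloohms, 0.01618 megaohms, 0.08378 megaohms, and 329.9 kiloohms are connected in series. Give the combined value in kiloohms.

In kiloohms:
  8.623 kiloohms → 8.623
  0.01618 megaohms = 0.01618 × 10^3 kiloohms = 16.18
  0.08378 megaohms = 0.08378 × 10^3 kiloohms = 83.78
  329.9 kiloohms → 329.9
Sum: 8.623 + 16.18 + 83.78 + 329.9 = 438.483

438.483 kiloohms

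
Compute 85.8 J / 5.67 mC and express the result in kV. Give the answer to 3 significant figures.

(85.8) / (5.67 × 10^-3) = 15.132 × 10^3 V

15.1 kV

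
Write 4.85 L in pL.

4850000000000 pL

(no prefix) = 1e0, pico = 1e-12; factor is 1e12.
4.85 × 1e12 = 4850000000000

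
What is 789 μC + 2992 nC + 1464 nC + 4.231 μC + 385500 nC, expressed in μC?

In μC:
  789 μC → 789
  2992 nC = 2992 × 10^-3 μC = 2.992
  1464 nC = 1464 × 10^-3 μC = 1.464
  4.231 μC → 4.231
  385500 nC = 385500 × 10^-3 μC = 385.5
Sum: 789 + 2.992 + 1.464 + 4.231 + 385.5 = 1183.187

1183.187 μC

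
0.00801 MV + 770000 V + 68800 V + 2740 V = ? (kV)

849.55 kV

In kV:
  0.00801 MV = 0.00801 × 10^3 kV = 8.01
  770000 V = 770000 × 10^-3 kV = 770
  68800 V = 68800 × 10^-3 kV = 68.8
  2740 V = 2740 × 10^-3 kV = 2.74
Sum: 8.01 + 770 + 68.8 + 2.74 = 849.55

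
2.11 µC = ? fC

2110000000 fC

micro = 10^-6, femto = 10^-15; factor is 10^9.
2.11 × 10^9 = 2110000000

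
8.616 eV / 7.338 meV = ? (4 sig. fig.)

(8.616) / (7.338e-3) = 1.1742e3

1174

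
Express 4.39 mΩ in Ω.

milli = 10^-3, (no prefix) = 10^0; factor is 10^-3.
4.39 × 10^-3 = 0.00439

0.00439 Ω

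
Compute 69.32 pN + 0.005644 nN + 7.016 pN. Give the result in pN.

In pN:
  69.32 pN → 69.32
  0.005644 nN = 0.005644 × 10³ pN = 5.644
  7.016 pN → 7.016
Sum: 69.32 + 5.644 + 7.016 = 81.98

81.98 pN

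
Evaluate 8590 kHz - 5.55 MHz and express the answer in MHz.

In MHz:
  8590 kHz = 8590 × 10^-3 MHz = 8.59
  5.55 MHz → 5.55
Difference: 8.59 - 5.55 = 3.04

3.04 MHz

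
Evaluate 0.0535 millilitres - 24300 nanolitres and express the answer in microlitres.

29.2 microlitres

In microlitres:
  0.0535 millilitres = 0.0535 × 10³ microlitres = 53.5
  24300 nanolitres = 24300 × 10⁻³ microlitres = 24.3
Difference: 53.5 - 24.3 = 29.2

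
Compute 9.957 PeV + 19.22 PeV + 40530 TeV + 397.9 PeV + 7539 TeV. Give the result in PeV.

In PeV:
  9.957 PeV → 9.957
  19.22 PeV → 19.22
  40530 TeV = 40530e-3 PeV = 40.53
  397.9 PeV → 397.9
  7539 TeV = 7539e-3 PeV = 7.539
Sum: 9.957 + 19.22 + 40.53 + 397.9 + 7.539 = 475.146

475.146 PeV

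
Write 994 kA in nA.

994000000000000 nA

kilo = 1e3, nano = 1e-9; factor is 1e12.
994 × 1e12 = 994000000000000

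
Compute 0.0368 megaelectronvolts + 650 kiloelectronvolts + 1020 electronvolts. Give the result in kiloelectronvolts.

In kiloelectronvolts:
  0.0368 megaelectronvolts = 0.0368e3 kiloelectronvolts = 36.8
  650 kiloelectronvolts → 650
  1020 electronvolts = 1020e-3 kiloelectronvolts = 1.02
Sum: 36.8 + 650 + 1.02 = 687.82

687.82 kiloelectronvolts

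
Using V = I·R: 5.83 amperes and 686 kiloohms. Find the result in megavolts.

3.99938 megavolts

5.83 × 686 × 10³ = 3999.38 × 10³ V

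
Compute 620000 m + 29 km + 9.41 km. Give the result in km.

658.41 km

In km:
  620000 m = 620000 × 10⁻³ km = 620
  29 km → 29
  9.41 km → 9.41
Sum: 620 + 29 + 9.41 = 658.41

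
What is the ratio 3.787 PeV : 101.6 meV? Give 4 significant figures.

37270000000000000

(3.787 × 10^15) / (101.6 × 10^-3) = 0.037274 × 10^18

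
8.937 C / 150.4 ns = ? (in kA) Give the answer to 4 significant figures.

59420 kA

(8.937) / (150.4 × 10^-9) = 0.0594215 × 10^9 A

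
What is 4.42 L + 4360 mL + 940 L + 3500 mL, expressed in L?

In L:
  4.42 L → 4.42
  4360 mL = 4360e-3 L = 4.36
  940 L → 940
  3500 mL = 3500e-3 L = 3.5
Sum: 4.42 + 4.36 + 940 + 3.5 = 952.28

952.28 L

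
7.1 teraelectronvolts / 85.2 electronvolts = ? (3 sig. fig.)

83300000000

(7.1 × 10^12) / (85.2) = 0.08333 × 10^12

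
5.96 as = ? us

atto = 10⁻¹⁸, micro = 10⁻⁶; factor is 10⁻¹².
5.96 × 10⁻¹² = 0.00000000000596

0.00000000000596 us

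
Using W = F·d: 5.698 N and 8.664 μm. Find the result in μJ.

49.367472 μJ

5.698 × 8.664e-6 = 49.367472e-6 J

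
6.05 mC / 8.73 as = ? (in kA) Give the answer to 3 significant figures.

693000000000 kA

(6.05e-3) / (8.73e-18) = 0.69301e15 A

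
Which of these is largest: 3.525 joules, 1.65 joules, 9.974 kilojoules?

3.525 joules = 3.525 joules
1.65 joules = 1.65 joules
9.974 kilojoules = 9974 joules

9.974 kilojoules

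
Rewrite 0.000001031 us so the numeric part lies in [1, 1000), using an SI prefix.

= 1.031 × 10^-12 s; 10^-12 is pico.

1.031 ps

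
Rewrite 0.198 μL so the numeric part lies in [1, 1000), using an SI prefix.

198 nL

= 198 × 10^-9 L; 10^-9 is nano.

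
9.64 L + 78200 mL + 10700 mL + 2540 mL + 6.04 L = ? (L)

107.12 L

In L:
  9.64 L → 9.64
  78200 mL = 78200e-3 L = 78.2
  10700 mL = 10700e-3 L = 10.7
  2540 mL = 2540e-3 L = 2.54
  6.04 L → 6.04
Sum: 9.64 + 78.2 + 10.7 + 2.54 + 6.04 = 107.12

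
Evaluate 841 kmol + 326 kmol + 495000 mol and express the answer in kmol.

1662 kmol

In kmol:
  841 kmol → 841
  326 kmol → 326
  495000 mol = 495000 × 10^-3 kmol = 495
Sum: 841 + 326 + 495 = 1662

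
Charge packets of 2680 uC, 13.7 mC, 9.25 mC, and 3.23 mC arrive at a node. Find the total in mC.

28.86 mC

In mC:
  2680 uC = 2680 × 10^-3 mC = 2.68
  13.7 mC → 13.7
  9.25 mC → 9.25
  3.23 mC → 3.23
Sum: 2.68 + 13.7 + 9.25 + 3.23 = 28.86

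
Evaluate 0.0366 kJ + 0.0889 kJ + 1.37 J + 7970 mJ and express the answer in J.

134.84 J

In J:
  0.0366 kJ = 0.0366 × 10^3 J = 36.6
  0.0889 kJ = 0.0889 × 10^3 J = 88.9
  1.37 J → 1.37
  7970 mJ = 7970 × 10^-3 J = 7.97
Sum: 36.6 + 88.9 + 1.37 + 7.97 = 134.84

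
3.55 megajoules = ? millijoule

mega = 10^6, milli = 10^-3; factor is 10^9.
3.55 × 10^9 = 3550000000

3550000000 millijoules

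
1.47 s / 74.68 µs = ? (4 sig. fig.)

(1.47) / (74.68 × 10⁻⁶) = 0.019684 × 10⁶

19680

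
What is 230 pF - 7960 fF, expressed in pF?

222.04 pF

In pF:
  230 pF → 230
  7960 fF = 7960 × 10⁻³ pF = 7.96
Difference: 230 - 7.96 = 222.04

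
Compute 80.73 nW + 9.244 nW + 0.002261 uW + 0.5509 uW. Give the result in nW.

In nW:
  80.73 nW → 80.73
  9.244 nW → 9.244
  0.002261 uW = 0.002261e3 nW = 2.261
  0.5509 uW = 0.5509e3 nW = 550.9
Sum: 80.73 + 9.244 + 2.261 + 550.9 = 643.135

643.135 nW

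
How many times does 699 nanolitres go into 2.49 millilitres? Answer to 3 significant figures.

(2.49 × 10⁻³) / (699 × 10⁻⁹) = 0.003562 × 10⁶

3560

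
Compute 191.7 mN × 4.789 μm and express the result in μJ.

191.7 × 10^-3 × 4.789 × 10^-6 = 918.0513 × 10^-9 J

0.9180513 μJ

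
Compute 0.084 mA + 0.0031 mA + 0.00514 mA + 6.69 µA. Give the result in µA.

98.93 µA

In µA:
  0.084 mA = 0.084 × 10³ µA = 84
  0.0031 mA = 0.0031 × 10³ µA = 3.1
  0.00514 mA = 0.00514 × 10³ µA = 5.14
  6.69 µA → 6.69
Sum: 84 + 3.1 + 5.14 + 6.69 = 98.93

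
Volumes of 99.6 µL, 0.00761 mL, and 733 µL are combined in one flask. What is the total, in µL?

In µL:
  99.6 µL → 99.6
  0.00761 mL = 0.00761 × 10³ µL = 7.61
  733 µL → 733
Sum: 99.6 + 7.61 + 733 = 840.21

840.21 µL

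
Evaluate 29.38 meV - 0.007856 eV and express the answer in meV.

In meV:
  29.38 meV → 29.38
  0.007856 eV = 0.007856e3 meV = 7.856
Difference: 29.38 - 7.856 = 21.524

21.524 meV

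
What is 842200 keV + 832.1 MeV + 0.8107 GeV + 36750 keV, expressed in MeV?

2521.75 MeV

In MeV:
  842200 keV = 842200e-3 MeV = 842.2
  832.1 MeV → 832.1
  0.8107 GeV = 0.8107e3 MeV = 810.7
  36750 keV = 36750e-3 MeV = 36.75
Sum: 842.2 + 832.1 + 810.7 + 36.75 = 2521.75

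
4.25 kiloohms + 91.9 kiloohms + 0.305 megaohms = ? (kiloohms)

401.15 kiloohms

In kiloohms:
  4.25 kiloohms → 4.25
  91.9 kiloohms → 91.9
  0.305 megaohms = 0.305 × 10^3 kiloohms = 305
Sum: 4.25 + 91.9 + 305 = 401.15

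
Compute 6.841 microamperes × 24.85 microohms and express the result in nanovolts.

0.16999885 nanovolts

6.841e-6 × 24.85e-6 = 169.99885e-12 V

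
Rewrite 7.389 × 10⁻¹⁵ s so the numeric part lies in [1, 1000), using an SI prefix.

= 7.389 × 10⁻¹⁵ s; 10⁻¹⁵ is femto.

7.389 fs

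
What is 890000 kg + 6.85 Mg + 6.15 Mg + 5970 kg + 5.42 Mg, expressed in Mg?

914.39 Mg

In Mg:
  890000 kg = 890000 × 10⁻³ Mg = 890
  6.85 Mg → 6.85
  6.15 Mg → 6.15
  5970 kg = 5970 × 10⁻³ Mg = 5.97
  5.42 Mg → 5.42
Sum: 890 + 6.85 + 6.15 + 5.97 + 5.42 = 914.39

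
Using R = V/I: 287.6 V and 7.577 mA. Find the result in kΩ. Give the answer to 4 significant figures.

(287.6) / (7.577e-3) = 37.957e3 Ω

37.96 kΩ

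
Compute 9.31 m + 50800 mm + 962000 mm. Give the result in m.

1022.11 m

In m:
  9.31 m → 9.31
  50800 mm = 50800 × 10⁻³ m = 50.8
  962000 mm = 962000 × 10⁻³ m = 962
Sum: 9.31 + 50.8 + 962 = 1022.11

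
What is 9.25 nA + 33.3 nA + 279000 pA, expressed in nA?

321.55 nA

In nA:
  9.25 nA → 9.25
  33.3 nA → 33.3
  279000 pA = 279000 × 10^-3 nA = 279
Sum: 9.25 + 33.3 + 279 = 321.55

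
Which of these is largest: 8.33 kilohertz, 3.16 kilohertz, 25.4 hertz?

8.33 kilohertz = 8330 hertz
3.16 kilohertz = 3160 hertz
25.4 hertz = 25.4 hertz

8.33 kilohertz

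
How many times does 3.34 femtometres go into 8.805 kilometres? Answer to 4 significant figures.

2636000000000000000

(8.805 × 10³) / (3.34 × 10⁻¹⁵) = 2.6362 × 10¹⁸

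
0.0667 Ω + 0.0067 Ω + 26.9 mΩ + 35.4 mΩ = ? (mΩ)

135.7 mΩ

In mΩ:
  0.0667 Ω = 0.0667 × 10^3 mΩ = 66.7
  0.0067 Ω = 0.0067 × 10^3 mΩ = 6.7
  26.9 mΩ → 26.9
  35.4 mΩ → 35.4
Sum: 66.7 + 6.7 + 26.9 + 35.4 = 135.7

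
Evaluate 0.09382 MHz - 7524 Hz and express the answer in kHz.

In kHz:
  0.09382 MHz = 0.09382e3 kHz = 93.82
  7524 Hz = 7524e-3 kHz = 7.524
Difference: 93.82 - 7.524 = 86.296

86.296 kHz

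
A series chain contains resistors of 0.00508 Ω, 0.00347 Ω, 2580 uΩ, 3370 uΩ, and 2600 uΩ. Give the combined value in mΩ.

In mΩ:
  0.00508 Ω = 0.00508e3 mΩ = 5.08
  0.00347 Ω = 0.00347e3 mΩ = 3.47
  2580 uΩ = 2580e-3 mΩ = 2.58
  3370 uΩ = 3370e-3 mΩ = 3.37
  2600 uΩ = 2600e-3 mΩ = 2.6
Sum: 5.08 + 3.47 + 2.58 + 3.37 + 2.6 = 17.1

17.1 mΩ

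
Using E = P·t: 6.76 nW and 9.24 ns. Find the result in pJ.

6.76 × 10^-9 × 9.24 × 10^-9 = 62.4624 × 10^-18 J

0.0000624624 pJ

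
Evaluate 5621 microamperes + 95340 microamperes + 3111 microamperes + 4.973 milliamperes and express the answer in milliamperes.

In milliamperes:
  5621 microamperes = 5621e-3 milliamperes = 5.621
  95340 microamperes = 95340e-3 milliamperes = 95.34
  3111 microamperes = 3111e-3 milliamperes = 3.111
  4.973 milliamperes → 4.973
Sum: 5.621 + 95.34 + 3.111 + 4.973 = 109.045

109.045 milliamperes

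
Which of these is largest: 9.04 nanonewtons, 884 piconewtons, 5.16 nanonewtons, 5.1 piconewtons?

9.04 nanonewtons

9.04 nanonewtons = 0.00000000904 newtons
884 piconewtons = 0.000000000884 newtons
5.16 nanonewtons = 0.00000000516 newtons
5.1 piconewtons = 0.0000000000051 newtons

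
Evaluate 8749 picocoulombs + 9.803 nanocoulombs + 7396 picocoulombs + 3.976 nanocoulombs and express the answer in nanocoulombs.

29.924 nanocoulombs

In nanocoulombs:
  8749 picocoulombs = 8749 × 10^-3 nanocoulombs = 8.749
  9.803 nanocoulombs → 9.803
  7396 picocoulombs = 7396 × 10^-3 nanocoulombs = 7.396
  3.976 nanocoulombs → 3.976
Sum: 8.749 + 9.803 + 7.396 + 3.976 = 29.924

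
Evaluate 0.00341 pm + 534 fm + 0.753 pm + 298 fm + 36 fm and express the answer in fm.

In fm:
  0.00341 pm = 0.00341 × 10^3 fm = 3.41
  534 fm → 534
  0.753 pm = 0.753 × 10^3 fm = 753
  298 fm → 298
  36 fm → 36
Sum: 3.41 + 534 + 753 + 298 + 36 = 1624.41

1624.41 fm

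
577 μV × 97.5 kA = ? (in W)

56.2575 W

577 × 10^-6 × 97.5 × 10^3 = 56257.5 × 10^-3 W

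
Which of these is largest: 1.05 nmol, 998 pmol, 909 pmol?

1.05 nmol

1.05 nmol = 0.00000000105 mol
998 pmol = 0.000000000998 mol
909 pmol = 0.000000000909 mol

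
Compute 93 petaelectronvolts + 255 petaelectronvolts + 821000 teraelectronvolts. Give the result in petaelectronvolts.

1169 petaelectronvolts

In petaelectronvolts:
  93 petaelectronvolts → 93
  255 petaelectronvolts → 255
  821000 teraelectronvolts = 821000 × 10⁻³ petaelectronvolts = 821
Sum: 93 + 255 + 821 = 1169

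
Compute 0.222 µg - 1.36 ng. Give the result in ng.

220.64 ng

In ng:
  0.222 µg = 0.222 × 10^3 ng = 222
  1.36 ng → 1.36
Difference: 222 - 1.36 = 220.64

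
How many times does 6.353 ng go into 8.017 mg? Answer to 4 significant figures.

(8.017e-3) / (6.353e-9) = 1.2619e6

1262000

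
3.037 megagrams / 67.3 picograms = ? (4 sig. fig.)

45130000000000000

(3.037e6) / (67.3e-12) = 0.045126e18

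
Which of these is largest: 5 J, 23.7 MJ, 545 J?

5 J = 5 J
23.7 MJ = 23700000 J
545 J = 545 J

23.7 MJ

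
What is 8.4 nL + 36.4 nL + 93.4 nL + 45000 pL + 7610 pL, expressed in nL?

In nL:
  8.4 nL → 8.4
  36.4 nL → 36.4
  93.4 nL → 93.4
  45000 pL = 45000 × 10^-3 nL = 45
  7610 pL = 7610 × 10^-3 nL = 7.61
Sum: 8.4 + 36.4 + 93.4 + 45 + 7.61 = 190.81

190.81 nL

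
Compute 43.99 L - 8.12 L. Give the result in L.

In L:
  43.99 L → 43.99
  8.12 L → 8.12
Difference: 43.99 - 8.12 = 35.87

35.87 L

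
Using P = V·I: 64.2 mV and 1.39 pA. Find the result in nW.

64.2e-3 × 1.39e-12 = 89.238e-15 W

0.000089238 nW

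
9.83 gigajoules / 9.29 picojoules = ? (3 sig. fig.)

(9.83 × 10⁹) / (9.29 × 10⁻¹²) = 1.058 × 10²¹

1060000000000000000000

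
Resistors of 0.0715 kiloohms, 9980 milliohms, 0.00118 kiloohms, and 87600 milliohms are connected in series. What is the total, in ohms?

170.26 ohms

In ohms:
  0.0715 kiloohms = 0.0715e3 ohms = 71.5
  9980 milliohms = 9980e-3 ohms = 9.98
  0.00118 kiloohms = 0.00118e3 ohms = 1.18
  87600 milliohms = 87600e-3 ohms = 87.6
Sum: 71.5 + 9.98 + 1.18 + 87.6 = 170.26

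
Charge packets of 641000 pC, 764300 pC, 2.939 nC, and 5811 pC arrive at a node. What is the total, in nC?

1414.05 nC

In nC:
  641000 pC = 641000e-3 nC = 641
  764300 pC = 764300e-3 nC = 764.3
  2.939 nC → 2.939
  5811 pC = 5811e-3 nC = 5.811
Sum: 641 + 764.3 + 2.939 + 5.811 = 1414.05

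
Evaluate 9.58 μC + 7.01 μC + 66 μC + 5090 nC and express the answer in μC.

87.68 μC

In μC:
  9.58 μC → 9.58
  7.01 μC → 7.01
  66 μC → 66
  5090 nC = 5090 × 10⁻³ μC = 5.09
Sum: 9.58 + 7.01 + 66 + 5.09 = 87.68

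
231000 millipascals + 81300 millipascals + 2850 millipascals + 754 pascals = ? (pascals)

1069.15 pascals

In pascals:
  231000 millipascals = 231000 × 10⁻³ pascals = 231
  81300 millipascals = 81300 × 10⁻³ pascals = 81.3
  2850 millipascals = 2850 × 10⁻³ pascals = 2.85
  754 pascals → 754
Sum: 231 + 81.3 + 2.85 + 754 = 1069.15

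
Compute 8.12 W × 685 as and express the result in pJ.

0.0055622 pJ

8.12 × 685 × 10^-18 = 5562.2 × 10^-18 J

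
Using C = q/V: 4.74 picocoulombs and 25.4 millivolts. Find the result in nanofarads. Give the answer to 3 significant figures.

(4.74e-12) / (25.4e-3) = 0.18661e-9 F

0.187 nanofarads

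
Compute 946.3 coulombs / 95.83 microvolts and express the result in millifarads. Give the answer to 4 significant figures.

(946.3) / (95.83 × 10⁻⁶) = 9.87478 × 10⁶ F

9875000000 millifarads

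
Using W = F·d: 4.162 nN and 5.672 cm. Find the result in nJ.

0.23606864 nJ

4.162 × 10⁻⁹ × 5.672 × 10⁻² = 23.606864 × 10⁻¹¹ J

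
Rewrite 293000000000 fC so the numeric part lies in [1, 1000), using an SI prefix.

= 293e-6 C; 1e-6 is micro.

293 uC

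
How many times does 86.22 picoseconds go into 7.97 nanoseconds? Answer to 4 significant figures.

(7.97e-9) / (86.22e-12) = 0.092438e3

92.44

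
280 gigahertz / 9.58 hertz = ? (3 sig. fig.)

29200000000

(280e9) / (9.58) = 29.23e9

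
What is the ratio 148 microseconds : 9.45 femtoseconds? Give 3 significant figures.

(148e-6) / (9.45e-15) = 15.66e9

15700000000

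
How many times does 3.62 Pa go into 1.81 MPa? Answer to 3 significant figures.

500000

(1.81 × 10^6) / (3.62) = 0.5 × 10^6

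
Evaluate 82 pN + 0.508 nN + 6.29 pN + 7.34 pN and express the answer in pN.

603.63 pN

In pN:
  82 pN → 82
  0.508 nN = 0.508e3 pN = 508
  6.29 pN → 6.29
  7.34 pN → 7.34
Sum: 82 + 508 + 6.29 + 7.34 = 603.63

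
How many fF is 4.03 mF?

milli = 1e-3, femto = 1e-15; factor is 1e12.
4.03 × 1e12 = 4030000000000

4030000000000 fF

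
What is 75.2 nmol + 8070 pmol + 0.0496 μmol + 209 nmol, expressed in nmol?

In nmol:
  75.2 nmol → 75.2
  8070 pmol = 8070 × 10⁻³ nmol = 8.07
  0.0496 μmol = 0.0496 × 10³ nmol = 49.6
  209 nmol → 209
Sum: 75.2 + 8.07 + 49.6 + 209 = 341.87

341.87 nmol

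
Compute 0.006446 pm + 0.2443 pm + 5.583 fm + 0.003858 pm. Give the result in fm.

In fm:
  0.006446 pm = 0.006446 × 10³ fm = 6.446
  0.2443 pm = 0.2443 × 10³ fm = 244.3
  5.583 fm → 5.583
  0.003858 pm = 0.003858 × 10³ fm = 3.858
Sum: 6.446 + 244.3 + 5.583 + 3.858 = 260.187

260.187 fm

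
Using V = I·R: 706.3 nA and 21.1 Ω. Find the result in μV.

14.90293 μV

706.3 × 10⁻⁹ × 21.1 = 14902.93 × 10⁻⁹ V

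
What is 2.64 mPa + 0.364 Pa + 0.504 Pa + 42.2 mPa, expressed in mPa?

In mPa:
  2.64 mPa → 2.64
  0.364 Pa = 0.364 × 10^3 mPa = 364
  0.504 Pa = 0.504 × 10^3 mPa = 504
  42.2 mPa → 42.2
Sum: 2.64 + 364 + 504 + 42.2 = 912.84

912.84 mPa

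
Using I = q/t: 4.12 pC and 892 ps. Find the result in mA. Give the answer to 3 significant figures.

(4.12e-12) / (892e-12) = 0.0046188 A

4.62 mA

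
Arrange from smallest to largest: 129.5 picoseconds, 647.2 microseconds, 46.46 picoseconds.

46.46 picoseconds < 129.5 picoseconds < 647.2 microseconds

129.5 picoseconds = 0.0000000001295 seconds
647.2 microseconds = 0.0006472 seconds
46.46 picoseconds = 0.00000000004646 seconds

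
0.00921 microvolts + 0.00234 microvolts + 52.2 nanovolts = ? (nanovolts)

63.75 nanovolts

In nanovolts:
  0.00921 microvolts = 0.00921 × 10³ nanovolts = 9.21
  0.00234 microvolts = 0.00234 × 10³ nanovolts = 2.34
  52.2 nanovolts → 52.2
Sum: 9.21 + 2.34 + 52.2 = 63.75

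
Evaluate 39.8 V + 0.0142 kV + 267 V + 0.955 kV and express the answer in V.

1276 V

In V:
  39.8 V → 39.8
  0.0142 kV = 0.0142 × 10³ V = 14.2
  267 V → 267
  0.955 kV = 0.955 × 10³ V = 955
Sum: 39.8 + 14.2 + 267 + 955 = 1276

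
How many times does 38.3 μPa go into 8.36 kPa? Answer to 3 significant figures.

(8.36 × 10³) / (38.3 × 10⁻⁶) = 0.2183 × 10⁹

218000000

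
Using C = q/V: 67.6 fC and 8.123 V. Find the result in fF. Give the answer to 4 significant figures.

8.322 fF

(67.6 × 10^-15) / (8.123) = 8.32205 × 10^-15 F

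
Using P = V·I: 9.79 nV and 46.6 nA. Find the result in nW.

9.79 × 10^-9 × 46.6 × 10^-9 = 456.214 × 10^-18 W

0.000000456214 nW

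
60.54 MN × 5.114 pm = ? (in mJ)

0.30960156 mJ

60.54 × 10⁶ × 5.114 × 10⁻¹² = 309.60156 × 10⁻⁶ J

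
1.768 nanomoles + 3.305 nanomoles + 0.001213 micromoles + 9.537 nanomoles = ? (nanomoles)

15.823 nanomoles

In nanomoles:
  1.768 nanomoles → 1.768
  3.305 nanomoles → 3.305
  0.001213 micromoles = 0.001213e3 nanomoles = 1.213
  9.537 nanomoles → 9.537
Sum: 1.768 + 3.305 + 1.213 + 9.537 = 15.823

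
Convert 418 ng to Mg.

0.000000000000418 Mg

nano = 10⁻⁹, mega = 10⁶; factor is 10⁻¹⁵.
418 × 10⁻¹⁵ = 0.000000000000418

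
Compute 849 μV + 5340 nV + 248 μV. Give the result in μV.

1102.34 μV

In μV:
  849 μV → 849
  5340 nV = 5340 × 10⁻³ μV = 5.34
  248 μV → 248
Sum: 849 + 5.34 + 248 = 1102.34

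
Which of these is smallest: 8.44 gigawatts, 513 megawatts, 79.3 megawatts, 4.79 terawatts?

79.3 megawatts

8.44 gigawatts = 8440000000 watts
513 megawatts = 513000000 watts
79.3 megawatts = 79300000 watts
4.79 terawatts = 4790000000000 watts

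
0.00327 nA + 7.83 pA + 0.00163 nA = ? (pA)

12.73 pA

In pA:
  0.00327 nA = 0.00327 × 10³ pA = 3.27
  7.83 pA → 7.83
  0.00163 nA = 0.00163 × 10³ pA = 1.63
Sum: 3.27 + 7.83 + 1.63 = 12.73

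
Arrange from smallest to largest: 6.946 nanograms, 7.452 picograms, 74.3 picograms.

6.946 nanograms = 0.000000006946 grams
7.452 picograms = 0.000000000007452 grams
74.3 picograms = 0.0000000000743 grams

7.452 picograms < 74.3 picograms < 6.946 nanograms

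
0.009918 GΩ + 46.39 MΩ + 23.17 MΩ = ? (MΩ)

79.478 MΩ

In MΩ:
  0.009918 GΩ = 0.009918e3 MΩ = 9.918
  46.39 MΩ → 46.39
  23.17 MΩ → 23.17
Sum: 9.918 + 46.39 + 23.17 = 79.478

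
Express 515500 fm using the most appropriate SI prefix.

= 515.5 × 10⁻¹² m; 10⁻¹² is pico.

515.5 pm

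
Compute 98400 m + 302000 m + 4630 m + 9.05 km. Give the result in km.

414.08 km

In km:
  98400 m = 98400e-3 km = 98.4
  302000 m = 302000e-3 km = 302
  4630 m = 4630e-3 km = 4.63
  9.05 km → 9.05
Sum: 98.4 + 302 + 4.63 + 9.05 = 414.08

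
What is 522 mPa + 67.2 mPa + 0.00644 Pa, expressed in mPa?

595.64 mPa

In mPa:
  522 mPa → 522
  67.2 mPa → 67.2
  0.00644 Pa = 0.00644 × 10³ mPa = 6.44
Sum: 522 + 67.2 + 6.44 = 595.64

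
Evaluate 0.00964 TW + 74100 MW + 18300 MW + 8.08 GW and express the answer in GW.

110.12 GW

In GW:
  0.00964 TW = 0.00964e3 GW = 9.64
  74100 MW = 74100e-3 GW = 74.1
  18300 MW = 18300e-3 GW = 18.3
  8.08 GW → 8.08
Sum: 9.64 + 74.1 + 18.3 + 8.08 = 110.12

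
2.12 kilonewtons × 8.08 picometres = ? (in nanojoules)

17.1296 nanojoules

2.12 × 10^3 × 8.08 × 10^-12 = 17.1296 × 10^-9 J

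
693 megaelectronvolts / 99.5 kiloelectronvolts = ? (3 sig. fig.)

6960

(693e6) / (99.5e3) = 6.965e3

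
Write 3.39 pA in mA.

pico = 10^-12, milli = 10^-3; factor is 10^-9.
3.39 × 10^-9 = 0.00000000339

0.00000000339 mA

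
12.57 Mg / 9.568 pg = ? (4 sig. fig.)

(12.57e6) / (9.568e-12) = 1.3138e18

1314000000000000000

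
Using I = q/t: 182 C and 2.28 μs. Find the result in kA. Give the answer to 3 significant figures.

79800 kA

(182) / (2.28 × 10⁻⁶) = 79.825 × 10⁶ A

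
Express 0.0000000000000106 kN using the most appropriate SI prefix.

= 10.6 × 10⁻¹² N; 10⁻¹² is pico.

10.6 pN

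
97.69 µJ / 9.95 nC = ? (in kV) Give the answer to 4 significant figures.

(97.69e-6) / (9.95e-9) = 9.81809e3 V

9.818 kV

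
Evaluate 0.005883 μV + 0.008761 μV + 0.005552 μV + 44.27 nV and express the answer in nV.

64.466 nV

In nV:
  0.005883 μV = 0.005883 × 10^3 nV = 5.883
  0.008761 μV = 0.008761 × 10^3 nV = 8.761
  0.005552 μV = 0.005552 × 10^3 nV = 5.552
  44.27 nV → 44.27
Sum: 5.883 + 8.761 + 5.552 + 44.27 = 64.466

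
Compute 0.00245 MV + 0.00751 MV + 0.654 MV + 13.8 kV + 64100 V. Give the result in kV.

741.86 kV

In kV:
  0.00245 MV = 0.00245 × 10³ kV = 2.45
  0.00751 MV = 0.00751 × 10³ kV = 7.51
  0.654 MV = 0.654 × 10³ kV = 654
  13.8 kV → 13.8
  64100 V = 64100 × 10⁻³ kV = 64.1
Sum: 2.45 + 7.51 + 654 + 13.8 + 64.1 = 741.86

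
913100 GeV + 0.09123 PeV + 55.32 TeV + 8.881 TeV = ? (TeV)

In TeV:
  913100 GeV = 913100e-3 TeV = 913.1
  0.09123 PeV = 0.09123e3 TeV = 91.23
  55.32 TeV → 55.32
  8.881 TeV → 8.881
Sum: 913.1 + 91.23 + 55.32 + 8.881 = 1068.531

1068.531 TeV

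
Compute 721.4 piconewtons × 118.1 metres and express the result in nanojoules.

721.4 × 10⁻¹² × 118.1 = 85197.34 × 10⁻¹² J

85.19734 nanojoules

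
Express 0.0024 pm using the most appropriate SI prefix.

= 2.4 × 10⁻¹⁵ m; 10⁻¹⁵ is femto.

2.4 fm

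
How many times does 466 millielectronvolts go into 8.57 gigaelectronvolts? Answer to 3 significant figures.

(8.57e9) / (466e-3) = 0.01839e12

18400000000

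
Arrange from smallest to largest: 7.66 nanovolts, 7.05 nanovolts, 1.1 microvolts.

7.05 nanovolts < 7.66 nanovolts < 1.1 microvolts

7.66 nanovolts = 0.00000000766 volts
7.05 nanovolts = 0.00000000705 volts
1.1 microvolts = 0.0000011 volts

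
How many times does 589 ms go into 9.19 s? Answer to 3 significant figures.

15.6

(9.19) / (589 × 10^-3) = 0.0156 × 10^3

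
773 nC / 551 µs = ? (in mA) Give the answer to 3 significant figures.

1.40 mA

(773e-9) / (551e-6) = 1.4029e-3 A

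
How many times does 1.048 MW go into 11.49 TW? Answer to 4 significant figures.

(11.49e12) / (1.048e6) = 10.964e6

10960000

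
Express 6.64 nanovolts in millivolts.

0.00000664 millivolts

nano = 1e-9, milli = 1e-3; factor is 1e-6.
6.64 × 1e-6 = 0.00000664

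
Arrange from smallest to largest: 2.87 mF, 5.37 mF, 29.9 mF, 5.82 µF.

5.82 µF < 2.87 mF < 5.37 mF < 29.9 mF

2.87 mF = 0.00287 F
5.37 mF = 0.00537 F
29.9 mF = 0.0299 F
5.82 µF = 0.00000582 F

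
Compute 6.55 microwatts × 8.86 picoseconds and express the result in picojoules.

0.000058033 picojoules

6.55 × 10⁻⁶ × 8.86 × 10⁻¹² = 58.033 × 10⁻¹⁸ J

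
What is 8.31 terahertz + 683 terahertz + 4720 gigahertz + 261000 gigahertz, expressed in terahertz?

957.03 terahertz

In terahertz:
  8.31 terahertz → 8.31
  683 terahertz → 683
  4720 gigahertz = 4720 × 10⁻³ terahertz = 4.72
  261000 gigahertz = 261000 × 10⁻³ terahertz = 261
Sum: 8.31 + 683 + 4.72 + 261 = 957.03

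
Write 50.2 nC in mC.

nano = 10⁻⁹, milli = 10⁻³; factor is 10⁻⁶.
50.2 × 10⁻⁶ = 0.0000502

0.0000502 mC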